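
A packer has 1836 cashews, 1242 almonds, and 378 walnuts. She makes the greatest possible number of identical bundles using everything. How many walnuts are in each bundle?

7

Number of bundles = gcd(1836, 1242, 378).
1836 = 2^2 × 3^3 × 17
1242 = 2 × 3^3 × 23
378 = 2 × 3^3 × 7
gcd(1836, 1242, 378) = 2 × 3^3 = 54.
walnuts per bundle = 378 / 54 = 7.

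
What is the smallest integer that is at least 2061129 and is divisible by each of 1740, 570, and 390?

The integer must be a common multiple of 1740, 570, and 390, so a multiple of their LCM.
1740 = 2^2 × 3 × 5 × 29
570 = 2 × 3 × 5 × 19
390 = 2 × 3 × 5 × 13
LCM(1740, 570, 390) = 2^2 × 3 × 5 × 13 × 19 × 29 = 429780.
Smallest multiple of 429780 that is ≥ 2061129: ⌈2061129/429780⌉ × 429780 = 5 × 429780 = 2148900.

2148900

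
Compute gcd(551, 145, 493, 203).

29

551 = 19 × 29
145 = 5 × 29
493 = 17 × 29
203 = 7 × 29
gcd(551, 145, 493, 203) = 29.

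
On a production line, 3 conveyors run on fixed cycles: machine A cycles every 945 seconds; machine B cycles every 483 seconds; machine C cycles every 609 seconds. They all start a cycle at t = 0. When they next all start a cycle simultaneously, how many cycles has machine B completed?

1305 cycles

The first common completion time is the LCM of the periods.
945 = 3^3 × 5 × 7
483 = 3 × 7 × 23
609 = 3 × 7 × 29
LCM(945, 483, 609) = 3^3 × 5 × 7 × 23 × 29 = 630315.
Cycles for period 483: 630315 / 483 = 1305.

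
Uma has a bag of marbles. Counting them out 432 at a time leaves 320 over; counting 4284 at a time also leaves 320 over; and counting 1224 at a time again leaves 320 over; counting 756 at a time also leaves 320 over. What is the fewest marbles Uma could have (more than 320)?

N − 320 must be a common multiple of 432, 4284, 1224, and 756.
432 = 2^4 × 3^3
4284 = 2^2 × 3^2 × 7 × 17
1224 = 2^3 × 3^2 × 17
756 = 2^2 × 3^3 × 7
LCM(432, 4284, 1224, 756) = 2^4 × 3^3 × 7 × 17 = 51408.
Smallest N > 320 is LCM + 320 = 51408 + 320 = 51728.

51728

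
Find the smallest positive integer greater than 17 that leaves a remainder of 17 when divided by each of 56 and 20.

N − 17 must be a common multiple of 56 and 20.
56 = 2^3 × 7
20 = 2^2 × 5
LCM(56, 20) = 2^3 × 5 × 7 = 280.
Smallest N > 17 is LCM + 17 = 280 + 17 = 297.

297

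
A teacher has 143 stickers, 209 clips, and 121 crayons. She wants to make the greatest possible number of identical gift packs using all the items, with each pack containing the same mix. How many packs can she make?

11 packs

The pack count must divide each quantity, so the greatest is gcd(143, 209, 121).
143 = 11 × 13
209 = 11 × 19
121 = 11^2
gcd(143, 209, 121) = 11.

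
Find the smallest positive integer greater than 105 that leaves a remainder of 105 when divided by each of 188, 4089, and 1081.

N − 105 must be a common multiple of 188, 4089, and 1081.
188 = 2^2 × 47
4089 = 3 × 29 × 47
1081 = 23 × 47
LCM(188, 4089, 1081) = 2^2 × 3 × 23 × 29 × 47 = 376188.
Smallest N > 105 is LCM + 105 = 376188 + 105 = 376293.

376293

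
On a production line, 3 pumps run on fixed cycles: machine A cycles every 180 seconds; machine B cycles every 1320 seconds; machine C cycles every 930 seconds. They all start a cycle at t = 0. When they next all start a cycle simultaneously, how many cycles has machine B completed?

The first common completion time is the LCM of the periods.
180 = 2^2 × 3^2 × 5
1320 = 2^3 × 3 × 5 × 11
930 = 2 × 3 × 5 × 31
LCM(180, 1320, 930) = 2^3 × 3^2 × 5 × 11 × 31 = 122760.
Cycles for period 1320: 122760 / 1320 = 93.

93 cycles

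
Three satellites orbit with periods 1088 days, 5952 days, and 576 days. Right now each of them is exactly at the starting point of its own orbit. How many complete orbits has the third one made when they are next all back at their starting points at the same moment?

The first common completion time is the LCM of the periods.
1088 = 2^6 × 17
5952 = 2^6 × 3 × 31
576 = 2^6 × 3^2
LCM(1088, 5952, 576) = 2^6 × 3^2 × 17 × 31 = 303552.
Orbits for period 576: 303552 / 576 = 527.

527 orbits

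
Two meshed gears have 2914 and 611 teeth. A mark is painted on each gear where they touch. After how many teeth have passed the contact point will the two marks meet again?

37882 teeth

We need the least common multiple of the intervals.
2914 = 2 × 31 × 47
611 = 13 × 47
LCM(2914, 611) = 2 × 13 × 31 × 47 = 37882.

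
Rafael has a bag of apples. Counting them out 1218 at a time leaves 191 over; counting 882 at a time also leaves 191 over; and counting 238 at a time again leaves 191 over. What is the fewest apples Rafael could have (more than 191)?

435017

N − 191 must be a common multiple of 1218, 882, and 238.
1218 = 2 × 3 × 7 × 29
882 = 2 × 3^2 × 7^2
238 = 2 × 7 × 17
LCM(1218, 882, 238) = 2 × 3^2 × 7^2 × 17 × 29 = 434826.
Smallest N > 191 is LCM + 191 = 434826 + 191 = 435017.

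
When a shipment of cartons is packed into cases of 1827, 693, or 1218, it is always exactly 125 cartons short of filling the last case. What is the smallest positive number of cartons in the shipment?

40069

Being 125 short of a full case of size k means N ≡ −125 (mod k), i.e. N + 125 is a multiple of each size.
1827 = 3^2 × 7 × 29
693 = 3^2 × 7 × 11
1218 = 2 × 3 × 7 × 29
LCM(1827, 693, 1218) = 2 × 3^2 × 7 × 11 × 29 = 40194.
Smallest positive N is 40194 − 125 = 40069.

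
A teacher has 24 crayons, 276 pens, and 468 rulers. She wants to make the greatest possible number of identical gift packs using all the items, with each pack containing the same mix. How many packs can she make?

12 packs

The pack count must divide each quantity, so the greatest is gcd(24, 276, 468).
24 = 2^3 × 3
276 = 2^2 × 3 × 23
468 = 2^2 × 3^2 × 13
gcd(24, 276, 468) = 2^2 × 3 = 12.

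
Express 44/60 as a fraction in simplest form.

11/15

44 = 2^2 × 11
60 = 2^2 × 3 × 5
gcd(44, 60) = 2^2 = 4.
Divide numerator and denominator by 4: 44/60 = 11/15.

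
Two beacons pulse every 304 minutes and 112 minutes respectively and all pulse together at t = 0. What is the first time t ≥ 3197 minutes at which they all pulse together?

Joint pulses occur at multiples of LCM(304, 112).
304 = 2^4 × 19
112 = 2^4 × 7
LCM(304, 112) = 2^4 × 7 × 19 = 2128.
Smallest multiple of 2128 that is ≥ 3197: ⌈3197/2128⌉ × 2128 = 2 × 2128 = 4256.

4256 minutes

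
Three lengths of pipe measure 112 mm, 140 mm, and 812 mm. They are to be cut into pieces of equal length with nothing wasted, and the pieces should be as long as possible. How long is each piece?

The greatest length dividing all of 112, 140, and 812 is their gcd.
112 = 2^4 × 7
140 = 2^2 × 5 × 7
812 = 2^2 × 7 × 29
gcd(112, 140, 812) = 2^2 × 7 = 28.

28 mm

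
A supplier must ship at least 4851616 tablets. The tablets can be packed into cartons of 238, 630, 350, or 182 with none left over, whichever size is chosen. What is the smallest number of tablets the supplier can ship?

4873050

The number of tablets must be a common multiple of 238, 630, 350, and 182, so a multiple of their LCM.
238 = 2 × 7 × 17
630 = 2 × 3^2 × 5 × 7
350 = 2 × 5^2 × 7
182 = 2 × 7 × 13
LCM(238, 630, 350, 182) = 2 × 3^2 × 5^2 × 7 × 13 × 17 = 696150.
Smallest multiple of 696150 that is ≥ 4851616: ⌈4851616/696150⌉ × 696150 = 7 × 696150 = 4873050.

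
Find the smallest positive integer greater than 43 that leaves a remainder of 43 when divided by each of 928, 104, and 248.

N − 43 must be a common multiple of 928, 104, and 248.
928 = 2^5 × 29
104 = 2^3 × 13
248 = 2^3 × 31
LCM(928, 104, 248) = 2^5 × 13 × 29 × 31 = 373984.
Smallest N > 43 is LCM + 43 = 373984 + 43 = 374027.

374027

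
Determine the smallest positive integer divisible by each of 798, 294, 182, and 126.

798 = 2 × 3 × 7 × 19
294 = 2 × 3 × 7^2
182 = 2 × 7 × 13
126 = 2 × 3^2 × 7
LCM(798, 294, 182, 126) = 2 × 3^2 × 7^2 × 13 × 19 = 217854.

217854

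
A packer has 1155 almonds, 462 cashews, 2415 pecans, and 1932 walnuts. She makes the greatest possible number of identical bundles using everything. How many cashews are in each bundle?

22

Number of bundles = gcd(1155, 462, 2415, 1932).
1155 = 3 × 5 × 7 × 11
462 = 2 × 3 × 7 × 11
2415 = 3 × 5 × 7 × 23
1932 = 2^2 × 3 × 7 × 23
gcd(1155, 462, 2415, 1932) = 3 × 7 = 21.
cashews per bundle = 462 / 21 = 22.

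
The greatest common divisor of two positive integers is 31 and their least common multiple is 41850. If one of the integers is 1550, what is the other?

For two integers, gcd × lcm = product, so the other is (31 × 41850) / 1550 = 1297350 / 1550 = 837.

837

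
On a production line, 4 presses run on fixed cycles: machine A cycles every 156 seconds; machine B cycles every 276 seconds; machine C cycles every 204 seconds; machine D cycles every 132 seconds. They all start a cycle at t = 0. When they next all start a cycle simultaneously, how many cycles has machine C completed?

3289 cycles

The first common completion time is the LCM of the periods.
156 = 2^2 × 3 × 13
276 = 2^2 × 3 × 23
204 = 2^2 × 3 × 17
132 = 2^2 × 3 × 11
LCM(156, 276, 204, 132) = 2^2 × 3 × 11 × 13 × 17 × 23 = 670956.
Cycles for period 204: 670956 / 204 = 3289.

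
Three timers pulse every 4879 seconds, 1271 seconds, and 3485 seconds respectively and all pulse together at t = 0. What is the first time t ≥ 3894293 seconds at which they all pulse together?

Joint pulses occur at multiples of LCM(4879, 1271, 3485).
4879 = 7 × 17 × 41
1271 = 31 × 41
3485 = 5 × 17 × 41
LCM(4879, 1271, 3485) = 5 × 7 × 17 × 31 × 41 = 756245.
Smallest multiple of 756245 that is ≥ 3894293: ⌈3894293/756245⌉ × 756245 = 6 × 756245 = 4537470.

4537470 seconds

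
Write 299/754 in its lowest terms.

23/58

299 = 13 × 23
754 = 2 × 13 × 29
gcd(299, 754) = 13.
Divide numerator and denominator by 13: 299/754 = 23/58.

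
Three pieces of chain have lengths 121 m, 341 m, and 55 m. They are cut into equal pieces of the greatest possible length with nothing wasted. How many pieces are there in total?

47

Piece length = gcd(121, 341, 55).
121 = 11^2
341 = 11 × 31
55 = 5 × 11
gcd(121, 341, 55) = 11.
Total pieces = 121/11 + 341/11 + 55/11 = 11 + 31 + 5 = 47.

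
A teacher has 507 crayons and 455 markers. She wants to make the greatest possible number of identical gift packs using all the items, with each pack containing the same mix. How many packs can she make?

The pack count must divide each quantity, so the greatest is gcd(507, 455).
507 = 3 × 13^2
455 = 5 × 7 × 13
gcd(507, 455) = 13.

13 packs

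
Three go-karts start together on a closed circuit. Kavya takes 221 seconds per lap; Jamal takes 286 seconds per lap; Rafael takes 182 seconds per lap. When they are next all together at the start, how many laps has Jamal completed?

119 laps

They are all back at their starting positions together after one LCM of the periods.
221 = 13 × 17
286 = 2 × 11 × 13
182 = 2 × 7 × 13
LCM(221, 286, 182) = 2 × 7 × 11 × 13 × 17 = 34034.
Laps for period 286: 34034 / 286 = 119.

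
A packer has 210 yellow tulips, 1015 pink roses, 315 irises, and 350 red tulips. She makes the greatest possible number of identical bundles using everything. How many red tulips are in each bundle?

Number of bundles = gcd(210, 1015, 315, 350).
210 = 2 × 3 × 5 × 7
1015 = 5 × 7 × 29
315 = 3^2 × 5 × 7
350 = 2 × 5^2 × 7
gcd(210, 1015, 315, 350) = 5 × 7 = 35.
red tulips per bundle = 350 / 35 = 10.

10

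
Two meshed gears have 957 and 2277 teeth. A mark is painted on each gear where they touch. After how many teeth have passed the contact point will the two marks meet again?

66033 teeth

They coincide at every common multiple of the periods; the first is the LCM.
957 = 3 × 11 × 29
2277 = 3^2 × 11 × 23
LCM(957, 2277) = 3^2 × 11 × 23 × 29 = 66033.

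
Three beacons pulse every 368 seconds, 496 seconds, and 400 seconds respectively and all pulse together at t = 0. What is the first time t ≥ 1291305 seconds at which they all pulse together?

Joint pulses occur at multiples of LCM(368, 496, 400).
368 = 2^4 × 23
496 = 2^4 × 31
400 = 2^4 × 5^2
LCM(368, 496, 400) = 2^4 × 5^2 × 23 × 31 = 285200.
Smallest multiple of 285200 that is ≥ 1291305: ⌈1291305/285200⌉ × 285200 = 5 × 285200 = 1426000.

1426000 seconds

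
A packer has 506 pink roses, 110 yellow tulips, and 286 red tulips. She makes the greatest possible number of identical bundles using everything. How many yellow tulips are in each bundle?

5

Number of bundles = gcd(506, 110, 286).
506 = 2 × 11 × 23
110 = 2 × 5 × 11
286 = 2 × 11 × 13
gcd(506, 110, 286) = 2 × 11 = 22.
yellow tulips per bundle = 110 / 22 = 5.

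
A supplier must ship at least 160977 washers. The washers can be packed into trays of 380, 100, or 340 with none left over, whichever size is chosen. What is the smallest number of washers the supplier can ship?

161500

The number of washers must be a common multiple of 380, 100, and 340, so a multiple of their LCM.
380 = 2^2 × 5 × 19
100 = 2^2 × 5^2
340 = 2^2 × 5 × 17
LCM(380, 100, 340) = 2^2 × 5^2 × 17 × 19 = 32300.
Smallest multiple of 32300 that is ≥ 160977: ⌈160977/32300⌉ × 32300 = 5 × 32300 = 161500.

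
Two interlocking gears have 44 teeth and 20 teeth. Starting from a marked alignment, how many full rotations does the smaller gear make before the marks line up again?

11 rotations

The first common completion time is the LCM of the periods.
44 = 2^2 × 11
20 = 2^2 × 5
LCM(44, 20) = 2^2 × 5 × 11 = 220.
Rotations for period 20: 220 / 20 = 11.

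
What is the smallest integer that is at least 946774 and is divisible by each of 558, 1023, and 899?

1068012

The integer must be a common multiple of 558, 1023, and 899, so a multiple of their LCM.
558 = 2 × 3^2 × 31
1023 = 3 × 11 × 31
899 = 29 × 31
LCM(558, 1023, 899) = 2 × 3^2 × 11 × 29 × 31 = 178002.
Smallest multiple of 178002 that is ≥ 946774: ⌈946774/178002⌉ × 178002 = 6 × 178002 = 1068012.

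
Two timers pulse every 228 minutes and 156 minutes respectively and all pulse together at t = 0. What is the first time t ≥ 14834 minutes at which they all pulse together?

Joint pulses occur at multiples of LCM(228, 156).
228 = 2^2 × 3 × 19
156 = 2^2 × 3 × 13
LCM(228, 156) = 2^2 × 3 × 13 × 19 = 2964.
Smallest multiple of 2964 that is ≥ 14834: ⌈14834/2964⌉ × 2964 = 6 × 2964 = 17784.

17784 minutes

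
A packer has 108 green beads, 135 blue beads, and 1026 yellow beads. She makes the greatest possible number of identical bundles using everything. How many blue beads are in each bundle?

5

Number of bundles = gcd(108, 135, 1026).
108 = 2^2 × 3^3
135 = 3^3 × 5
1026 = 2 × 3^3 × 19
gcd(108, 135, 1026) = 3^3 = 27.
blue beads per bundle = 135 / 27 = 5.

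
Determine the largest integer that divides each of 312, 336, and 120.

312 = 2^3 × 3 × 13
336 = 2^4 × 3 × 7
120 = 2^3 × 3 × 5
gcd(312, 336, 120) = 2^3 × 3 = 24.

24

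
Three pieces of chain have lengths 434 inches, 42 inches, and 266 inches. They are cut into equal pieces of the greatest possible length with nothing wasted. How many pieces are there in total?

53

Piece length = gcd(434, 42, 266).
434 = 2 × 7 × 31
42 = 2 × 3 × 7
266 = 2 × 7 × 19
gcd(434, 42, 266) = 2 × 7 = 14.
Total pieces = 434/14 + 42/14 + 266/14 = 31 + 3 + 19 = 53.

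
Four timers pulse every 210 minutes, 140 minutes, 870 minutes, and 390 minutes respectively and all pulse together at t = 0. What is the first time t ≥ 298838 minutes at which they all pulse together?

316680 minutes

Joint pulses occur at multiples of LCM(210, 140, 870, 390).
210 = 2 × 3 × 5 × 7
140 = 2^2 × 5 × 7
870 = 2 × 3 × 5 × 29
390 = 2 × 3 × 5 × 13
LCM(210, 140, 870, 390) = 2^2 × 3 × 5 × 7 × 13 × 29 = 158340.
Smallest multiple of 158340 that is ≥ 298838: ⌈298838/158340⌉ × 158340 = 2 × 158340 = 316680.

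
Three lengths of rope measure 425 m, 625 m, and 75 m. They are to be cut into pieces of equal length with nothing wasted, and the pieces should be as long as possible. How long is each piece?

Each piece length must divide every original length, so the longest possible is gcd(425, 625, 75).
425 = 5^2 × 17
625 = 5^4
75 = 3 × 5^2
gcd(425, 625, 75) = 5^2 = 25.

25 m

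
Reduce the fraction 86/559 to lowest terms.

86 = 2 × 43
559 = 13 × 43
gcd(86, 559) = 43.
Divide numerator and denominator by 43: 86/559 = 2/13.

2/13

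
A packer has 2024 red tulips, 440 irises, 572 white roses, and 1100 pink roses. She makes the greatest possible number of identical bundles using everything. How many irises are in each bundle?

10

Number of bundles = gcd(2024, 440, 572, 1100).
2024 = 2^3 × 11 × 23
440 = 2^3 × 5 × 11
572 = 2^2 × 11 × 13
1100 = 2^2 × 5^2 × 11
gcd(2024, 440, 572, 1100) = 2^2 × 11 = 44.
irises per bundle = 440 / 44 = 10.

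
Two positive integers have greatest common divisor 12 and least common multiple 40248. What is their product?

For any two positive integers, gcd × lcm = product = 12 × 40248 = 482976.

482976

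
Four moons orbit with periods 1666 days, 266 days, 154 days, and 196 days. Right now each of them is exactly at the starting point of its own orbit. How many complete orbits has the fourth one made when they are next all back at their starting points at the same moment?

3553 orbits

The first common completion time is the LCM of the periods.
1666 = 2 × 7^2 × 17
266 = 2 × 7 × 19
154 = 2 × 7 × 11
196 = 2^2 × 7^2
LCM(1666, 266, 154, 196) = 2^2 × 7^2 × 11 × 17 × 19 = 696388.
Orbits for period 196: 696388 / 196 = 3553.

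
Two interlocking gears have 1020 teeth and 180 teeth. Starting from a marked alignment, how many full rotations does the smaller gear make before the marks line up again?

17 rotations

The first common completion time is the LCM of the periods.
1020 = 2^2 × 3 × 5 × 17
180 = 2^2 × 3^2 × 5
LCM(1020, 180) = 2^2 × 3^2 × 5 × 17 = 3060.
Rotations for period 180: 3060 / 180 = 17.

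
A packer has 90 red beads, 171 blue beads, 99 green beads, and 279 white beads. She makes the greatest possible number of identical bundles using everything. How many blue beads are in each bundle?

Number of bundles = gcd(90, 171, 99, 279).
90 = 2 × 3^2 × 5
171 = 3^2 × 19
99 = 3^2 × 11
279 = 3^2 × 31
gcd(90, 171, 99, 279) = 3^2 = 9.
blue beads per bundle = 171 / 9 = 19.

19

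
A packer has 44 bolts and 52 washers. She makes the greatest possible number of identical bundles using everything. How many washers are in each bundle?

13

Number of bundles = gcd(44, 52).
44 = 2^2 × 11
52 = 2^2 × 13
gcd(44, 52) = 2^2 = 4.
washers per bundle = 52 / 4 = 13.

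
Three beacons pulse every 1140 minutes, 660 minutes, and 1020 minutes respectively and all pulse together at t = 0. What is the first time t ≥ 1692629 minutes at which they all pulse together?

1705440 minutes

Joint pulses occur at multiples of LCM(1140, 660, 1020).
1140 = 2^2 × 3 × 5 × 19
660 = 2^2 × 3 × 5 × 11
1020 = 2^2 × 3 × 5 × 17
LCM(1140, 660, 1020) = 2^2 × 3 × 5 × 11 × 17 × 19 = 213180.
Smallest multiple of 213180 that is ≥ 1692629: ⌈1692629/213180⌉ × 213180 = 8 × 213180 = 1705440.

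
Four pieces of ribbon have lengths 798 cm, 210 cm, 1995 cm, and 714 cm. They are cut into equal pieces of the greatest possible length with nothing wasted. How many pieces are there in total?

Piece length = gcd(798, 210, 1995, 714).
798 = 2 × 3 × 7 × 19
210 = 2 × 3 × 5 × 7
1995 = 3 × 5 × 7 × 19
714 = 2 × 3 × 7 × 17
gcd(798, 210, 1995, 714) = 3 × 7 = 21.
Total pieces = 798/21 + 210/21 + 1995/21 + 714/21 = 38 + 10 + 95 + 34 = 177.

177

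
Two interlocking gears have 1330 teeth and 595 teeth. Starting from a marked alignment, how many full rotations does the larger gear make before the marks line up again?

17 rotations

All finish a whole number of cycles simultaneously at t = LCM of the periods.
1330 = 2 × 5 × 7 × 19
595 = 5 × 7 × 17
LCM(1330, 595) = 2 × 5 × 7 × 17 × 19 = 22610.
Rotations for period 1330: 22610 / 1330 = 17.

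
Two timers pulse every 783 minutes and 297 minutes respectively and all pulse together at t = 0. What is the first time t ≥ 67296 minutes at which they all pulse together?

Joint pulses occur at multiples of LCM(783, 297).
783 = 3^3 × 29
297 = 3^3 × 11
LCM(783, 297) = 3^3 × 11 × 29 = 8613.
Smallest multiple of 8613 that is ≥ 67296: ⌈67296/8613⌉ × 8613 = 8 × 8613 = 68904.

68904 minutes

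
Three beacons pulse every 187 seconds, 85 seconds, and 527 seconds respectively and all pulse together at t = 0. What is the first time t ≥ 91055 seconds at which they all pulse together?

Joint pulses occur at multiples of LCM(187, 85, 527).
187 = 11 × 17
85 = 5 × 17
527 = 17 × 31
LCM(187, 85, 527) = 5 × 11 × 17 × 31 = 28985.
Smallest multiple of 28985 that is ≥ 91055: ⌈91055/28985⌉ × 28985 = 4 × 28985 = 115940.

115940 seconds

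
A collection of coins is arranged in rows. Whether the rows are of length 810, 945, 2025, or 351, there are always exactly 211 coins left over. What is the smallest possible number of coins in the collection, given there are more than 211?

368761

N − 211 must be a common multiple of 810, 945, 2025, and 351.
810 = 2 × 3^4 × 5
945 = 3^3 × 5 × 7
2025 = 3^4 × 5^2
351 = 3^3 × 13
LCM(810, 945, 2025, 351) = 2 × 3^4 × 5^2 × 7 × 13 = 368550.
Smallest N > 211 is LCM + 211 = 368550 + 211 = 368761.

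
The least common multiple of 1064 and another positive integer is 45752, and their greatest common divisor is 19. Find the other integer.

817

gcd × lcm = product of the two integers, so the other integer is (19 × 45752) / 1064 = 817.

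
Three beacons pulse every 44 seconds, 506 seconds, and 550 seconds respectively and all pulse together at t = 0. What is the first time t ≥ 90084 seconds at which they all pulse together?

101200 seconds

Joint pulses occur at multiples of LCM(44, 506, 550).
44 = 2^2 × 11
506 = 2 × 11 × 23
550 = 2 × 5^2 × 11
LCM(44, 506, 550) = 2^2 × 5^2 × 11 × 23 = 25300.
Smallest multiple of 25300 that is ≥ 90084: ⌈90084/25300⌉ × 25300 = 4 × 25300 = 101200.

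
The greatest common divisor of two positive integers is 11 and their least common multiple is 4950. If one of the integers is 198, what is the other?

275

For two integers, gcd × lcm = product, so the other is (11 × 4950) / 198 = 54450 / 198 = 275.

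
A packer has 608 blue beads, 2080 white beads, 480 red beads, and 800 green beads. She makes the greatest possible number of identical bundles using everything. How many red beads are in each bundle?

Number of bundles = gcd(608, 2080, 480, 800).
608 = 2^5 × 19
2080 = 2^5 × 5 × 13
480 = 2^5 × 3 × 5
800 = 2^5 × 5^2
gcd(608, 2080, 480, 800) = 2^5 = 32.
red beads per bundle = 480 / 32 = 15.

15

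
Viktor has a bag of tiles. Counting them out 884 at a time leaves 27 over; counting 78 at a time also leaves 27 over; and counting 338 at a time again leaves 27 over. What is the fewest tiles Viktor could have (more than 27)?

34503

N − 27 must be a common multiple of 884, 78, and 338.
884 = 2^2 × 13 × 17
78 = 2 × 3 × 13
338 = 2 × 13^2
LCM(884, 78, 338) = 2^2 × 3 × 13^2 × 17 = 34476.
Smallest N > 27 is LCM + 27 = 34476 + 27 = 34503.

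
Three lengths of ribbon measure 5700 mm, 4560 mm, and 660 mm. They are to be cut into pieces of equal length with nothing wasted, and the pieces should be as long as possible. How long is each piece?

60 mm

The greatest length dividing all of 5700, 4560, and 660 is their gcd.
5700 = 2^2 × 3 × 5^2 × 19
4560 = 2^4 × 3 × 5 × 19
660 = 2^2 × 3 × 5 × 11
gcd(5700, 4560, 660) = 2^2 × 3 × 5 = 60.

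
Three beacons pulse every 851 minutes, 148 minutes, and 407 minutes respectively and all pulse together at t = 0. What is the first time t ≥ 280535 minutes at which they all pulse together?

299552 minutes

Joint pulses occur at multiples of LCM(851, 148, 407).
851 = 23 × 37
148 = 2^2 × 37
407 = 11 × 37
LCM(851, 148, 407) = 2^2 × 11 × 23 × 37 = 37444.
Smallest multiple of 37444 that is ≥ 280535: ⌈280535/37444⌉ × 37444 = 8 × 37444 = 299552.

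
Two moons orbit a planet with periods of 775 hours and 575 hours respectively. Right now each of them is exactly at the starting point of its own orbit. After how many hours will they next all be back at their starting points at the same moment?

They coincide at every common multiple of the periods; the first is the LCM.
775 = 5^2 × 31
575 = 5^2 × 23
LCM(775, 575) = 5^2 × 23 × 31 = 17825.

17825 hours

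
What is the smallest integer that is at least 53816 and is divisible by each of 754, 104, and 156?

The integer must be a common multiple of 754, 104, and 156, so a multiple of their LCM.
754 = 2 × 13 × 29
104 = 2^3 × 13
156 = 2^2 × 3 × 13
LCM(754, 104, 156) = 2^3 × 3 × 13 × 29 = 9048.
Smallest multiple of 9048 that is ≥ 53816: ⌈53816/9048⌉ × 9048 = 6 × 9048 = 54288.

54288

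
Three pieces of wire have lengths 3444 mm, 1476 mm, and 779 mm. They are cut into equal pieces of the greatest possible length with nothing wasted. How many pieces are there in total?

139

Piece length = gcd(3444, 1476, 779).
3444 = 2^2 × 3 × 7 × 41
1476 = 2^2 × 3^2 × 41
779 = 19 × 41
gcd(3444, 1476, 779) = 41.
Total pieces = 3444/41 + 1476/41 + 779/41 = 84 + 36 + 19 = 139.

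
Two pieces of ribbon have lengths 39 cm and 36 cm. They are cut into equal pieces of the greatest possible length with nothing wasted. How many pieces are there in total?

25

Piece length = gcd(39, 36).
39 = 3 × 13
36 = 2^2 × 3^2
gcd(39, 36) = 3.
Total pieces = 39/3 + 36/3 = 13 + 12 = 25.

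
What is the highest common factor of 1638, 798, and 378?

1638 = 2 × 3^2 × 7 × 13
798 = 2 × 3 × 7 × 19
378 = 2 × 3^3 × 7
gcd(1638, 798, 378) = 2 × 3 × 7 = 42.

42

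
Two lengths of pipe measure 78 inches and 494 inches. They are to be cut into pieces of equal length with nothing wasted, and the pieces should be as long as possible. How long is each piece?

By the Euclidean algorithm:
494 = 6 × 78 + 26
78 = 3 × 26 + 0
gcd(78, 494) = 26.

26 inches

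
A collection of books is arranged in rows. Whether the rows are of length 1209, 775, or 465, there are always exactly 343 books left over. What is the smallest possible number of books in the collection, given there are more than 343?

30568

N − 343 must be a common multiple of 1209, 775, and 465.
1209 = 3 × 13 × 31
775 = 5^2 × 31
465 = 3 × 5 × 31
LCM(1209, 775, 465) = 3 × 5^2 × 13 × 31 = 30225.
Smallest N > 343 is LCM + 343 = 30225 + 343 = 30568.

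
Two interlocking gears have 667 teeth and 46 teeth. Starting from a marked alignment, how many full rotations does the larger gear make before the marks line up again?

All finish a whole number of cycles simultaneously at t = LCM of the periods.
667 = 23 × 29
46 = 2 × 23
LCM(667, 46) = 2 × 23 × 29 = 1334.
Rotations for period 667: 1334 / 667 = 2.

2 rotations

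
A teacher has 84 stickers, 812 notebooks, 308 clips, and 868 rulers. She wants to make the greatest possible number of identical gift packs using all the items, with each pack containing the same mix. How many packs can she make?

28 packs

The pack count must divide each quantity, so the greatest is gcd(84, 812, 308, 868).
84 = 2^2 × 3 × 7
812 = 2^2 × 7 × 29
308 = 2^2 × 7 × 11
868 = 2^2 × 7 × 31
gcd(84, 812, 308, 868) = 2^2 × 7 = 28.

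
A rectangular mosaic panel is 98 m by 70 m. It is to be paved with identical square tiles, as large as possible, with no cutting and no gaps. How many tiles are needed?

Tile side = gcd(98, 70).
98 = 2 × 7^2
70 = 2 × 5 × 7
gcd(98, 70) = 2 × 7 = 14.
Tiles: (98/14) × (70/14) = 7 × 5 = 35.

35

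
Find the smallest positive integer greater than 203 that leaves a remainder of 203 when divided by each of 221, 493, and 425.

N − 203 must be a common multiple of 221, 493, and 425.
221 = 13 × 17
493 = 17 × 29
425 = 5^2 × 17
LCM(221, 493, 425) = 5^2 × 13 × 17 × 29 = 160225.
Smallest N > 203 is LCM + 203 = 160225 + 203 = 160428.

160428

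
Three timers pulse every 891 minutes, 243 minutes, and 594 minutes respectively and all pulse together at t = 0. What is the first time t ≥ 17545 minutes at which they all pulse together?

21384 minutes

Joint pulses occur at multiples of LCM(891, 243, 594).
891 = 3^4 × 11
243 = 3^5
594 = 2 × 3^3 × 11
LCM(891, 243, 594) = 2 × 3^5 × 11 = 5346.
Smallest multiple of 5346 that is ≥ 17545: ⌈17545/5346⌉ × 5346 = 4 × 5346 = 21384.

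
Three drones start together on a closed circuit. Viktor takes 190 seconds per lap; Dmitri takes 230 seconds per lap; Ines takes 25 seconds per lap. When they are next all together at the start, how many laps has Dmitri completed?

They are all back at their starting positions together after one LCM of the periods.
190 = 2 × 5 × 19
230 = 2 × 5 × 23
25 = 5^2
LCM(190, 230, 25) = 2 × 5^2 × 19 × 23 = 21850.
Laps for period 230: 21850 / 230 = 95.

95 laps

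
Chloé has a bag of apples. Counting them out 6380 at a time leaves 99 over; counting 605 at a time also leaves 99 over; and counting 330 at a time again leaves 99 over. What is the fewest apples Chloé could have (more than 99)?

N − 99 must be a common multiple of 6380, 605, and 330.
6380 = 2^2 × 5 × 11 × 29
605 = 5 × 11^2
330 = 2 × 3 × 5 × 11
LCM(6380, 605, 330) = 2^2 × 3 × 5 × 11^2 × 29 = 210540.
Smallest N > 99 is LCM + 99 = 210540 + 99 = 210639.

210639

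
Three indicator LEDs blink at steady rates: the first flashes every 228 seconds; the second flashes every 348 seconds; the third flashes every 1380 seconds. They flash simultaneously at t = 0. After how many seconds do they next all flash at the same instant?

We need the least common multiple of the intervals.
228 = 2^2 × 3 × 19
348 = 2^2 × 3 × 29
1380 = 2^2 × 3 × 5 × 23
LCM(228, 348, 1380) = 2^2 × 3 × 5 × 19 × 23 × 29 = 760380.

760380 seconds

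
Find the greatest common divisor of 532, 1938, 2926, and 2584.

38

532 = 2^2 × 7 × 19
1938 = 2 × 3 × 17 × 19
2926 = 2 × 7 × 11 × 19
2584 = 2^3 × 17 × 19
gcd(532, 1938, 2926, 2584) = 2 × 19 = 38.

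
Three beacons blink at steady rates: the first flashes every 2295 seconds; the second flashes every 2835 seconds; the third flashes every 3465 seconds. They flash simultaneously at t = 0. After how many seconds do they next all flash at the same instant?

The first simultaneous occurrence is after LCM of the individual periods.
2295 = 3^3 × 5 × 17
2835 = 3^4 × 5 × 7
3465 = 3^2 × 5 × 7 × 11
LCM(2295, 2835, 3465) = 3^4 × 5 × 7 × 11 × 17 = 530145.

530145 seconds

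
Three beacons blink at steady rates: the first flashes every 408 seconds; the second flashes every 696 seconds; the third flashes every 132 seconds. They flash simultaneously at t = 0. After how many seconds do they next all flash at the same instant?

130152 seconds

We need the least common multiple of the intervals.
408 = 2^3 × 3 × 17
696 = 2^3 × 3 × 29
132 = 2^2 × 3 × 11
LCM(408, 696, 132) = 2^3 × 3 × 11 × 17 × 29 = 130152.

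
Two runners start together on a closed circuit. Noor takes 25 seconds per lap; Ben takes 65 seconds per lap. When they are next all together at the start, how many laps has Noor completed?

13 laps

All finish a whole number of cycles simultaneously at t = LCM of the periods.
25 = 5^2
65 = 5 × 13
LCM(25, 65) = 5^2 × 13 = 325.
Laps for period 25: 325 / 25 = 13.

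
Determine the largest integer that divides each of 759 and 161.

759 = 3 × 11 × 23
161 = 7 × 23
gcd(759, 161) = 23.

23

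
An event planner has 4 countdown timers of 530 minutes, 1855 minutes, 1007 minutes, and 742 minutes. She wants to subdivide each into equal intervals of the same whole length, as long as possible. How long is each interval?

The interval must divide each timer length; the longest such is the gcd.
530 = 2 × 5 × 53
1855 = 5 × 7 × 53
1007 = 19 × 53
742 = 2 × 7 × 53
gcd(530, 1855, 1007, 742) = 53.

53 minutes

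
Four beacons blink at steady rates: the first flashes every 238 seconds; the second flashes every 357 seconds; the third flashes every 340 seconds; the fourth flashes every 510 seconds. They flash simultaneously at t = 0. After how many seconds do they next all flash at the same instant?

We need the least common multiple of the intervals.
238 = 2 × 7 × 17
357 = 3 × 7 × 17
340 = 2^2 × 5 × 17
510 = 2 × 3 × 5 × 17
LCM(238, 357, 340, 510) = 2^2 × 3 × 5 × 7 × 17 = 7140.

7140 seconds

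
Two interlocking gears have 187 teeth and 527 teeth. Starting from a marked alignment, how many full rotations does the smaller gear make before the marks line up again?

They are all back at their starting positions together after one LCM of the periods.
187 = 11 × 17
527 = 17 × 31
LCM(187, 527) = 11 × 17 × 31 = 5797.
Rotations for period 187: 5797 / 187 = 31.

31 rotations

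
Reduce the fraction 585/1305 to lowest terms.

13/29

585 = 3^2 × 5 × 13
1305 = 3^2 × 5 × 29
gcd(585, 1305) = 3^2 × 5 = 45.
Divide numerator and denominator by 45: 585/1305 = 13/29.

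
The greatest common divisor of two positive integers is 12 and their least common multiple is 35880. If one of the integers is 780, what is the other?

For two integers, gcd × lcm = product, so the other is (12 × 35880) / 780 = 430560 / 780 = 552.

552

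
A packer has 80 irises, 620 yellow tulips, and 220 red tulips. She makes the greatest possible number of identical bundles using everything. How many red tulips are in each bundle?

Number of bundles = gcd(80, 620, 220).
80 = 2^4 × 5
620 = 2^2 × 5 × 31
220 = 2^2 × 5 × 11
gcd(80, 620, 220) = 2^2 × 5 = 20.
red tulips per bundle = 220 / 20 = 11.

11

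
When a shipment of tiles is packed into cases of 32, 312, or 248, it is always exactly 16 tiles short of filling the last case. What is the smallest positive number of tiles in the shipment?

38672

Being 16 short of a full case of size k means N ≡ −16 (mod k), i.e. N + 16 is a multiple of each size.
32 = 2^5
312 = 2^3 × 3 × 13
248 = 2^3 × 31
LCM(32, 312, 248) = 2^5 × 3 × 13 × 31 = 38688.
Smallest positive N is 38688 − 16 = 38672.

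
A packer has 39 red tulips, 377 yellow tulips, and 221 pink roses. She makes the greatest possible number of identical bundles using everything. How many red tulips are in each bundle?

Number of bundles = gcd(39, 377, 221).
39 = 3 × 13
377 = 13 × 29
221 = 13 × 17
gcd(39, 377, 221) = 13.
red tulips per bundle = 39 / 13 = 3.

3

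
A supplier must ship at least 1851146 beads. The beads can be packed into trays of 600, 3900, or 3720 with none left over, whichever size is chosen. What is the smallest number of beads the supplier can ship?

1934400

The number of beads must be a common multiple of 600, 3900, and 3720, so a multiple of their LCM.
600 = 2^3 × 3 × 5^2
3900 = 2^2 × 3 × 5^2 × 13
3720 = 2^3 × 3 × 5 × 31
LCM(600, 3900, 3720) = 2^3 × 3 × 5^2 × 13 × 31 = 241800.
Smallest multiple of 241800 that is ≥ 1851146: ⌈1851146/241800⌉ × 241800 = 8 × 241800 = 1934400.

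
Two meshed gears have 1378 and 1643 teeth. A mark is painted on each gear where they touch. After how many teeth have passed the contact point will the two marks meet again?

We need the least common multiple of the intervals.
1378 = 2 × 13 × 53
1643 = 31 × 53
LCM(1378, 1643) = 2 × 13 × 31 × 53 = 42718.

42718 teeth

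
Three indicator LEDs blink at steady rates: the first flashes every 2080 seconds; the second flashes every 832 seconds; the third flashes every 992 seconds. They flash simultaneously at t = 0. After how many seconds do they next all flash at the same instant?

We need the least common multiple of the intervals.
2080 = 2^5 × 5 × 13
832 = 2^6 × 13
992 = 2^5 × 31
LCM(2080, 832, 992) = 2^6 × 5 × 13 × 31 = 128960.

128960 seconds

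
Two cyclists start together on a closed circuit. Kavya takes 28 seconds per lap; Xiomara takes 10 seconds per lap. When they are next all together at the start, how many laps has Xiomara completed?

All finish a whole number of cycles simultaneously at t = LCM of the periods.
28 = 2^2 × 7
10 = 2 × 5
LCM(28, 10) = 2^2 × 5 × 7 = 140.
Laps for period 10: 140 / 10 = 14.

14 laps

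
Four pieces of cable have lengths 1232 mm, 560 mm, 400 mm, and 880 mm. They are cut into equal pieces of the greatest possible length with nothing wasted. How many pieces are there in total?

192

Piece length = gcd(1232, 560, 400, 880).
1232 = 2^4 × 7 × 11
560 = 2^4 × 5 × 7
400 = 2^4 × 5^2
880 = 2^4 × 5 × 11
gcd(1232, 560, 400, 880) = 2^4 = 16.
Total pieces = 1232/16 + 560/16 + 400/16 + 880/16 = 77 + 35 + 25 + 55 = 192.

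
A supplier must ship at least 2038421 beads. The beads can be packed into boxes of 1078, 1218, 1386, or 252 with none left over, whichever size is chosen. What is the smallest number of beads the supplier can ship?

2250864

The number of beads must be a common multiple of 1078, 1218, 1386, and 252, so a multiple of their LCM.
1078 = 2 × 7^2 × 11
1218 = 2 × 3 × 7 × 29
1386 = 2 × 3^2 × 7 × 11
252 = 2^2 × 3^2 × 7
LCM(1078, 1218, 1386, 252) = 2^2 × 3^2 × 7^2 × 11 × 29 = 562716.
Smallest multiple of 562716 that is ≥ 2038421: ⌈2038421/562716⌉ × 562716 = 4 × 562716 = 2250864.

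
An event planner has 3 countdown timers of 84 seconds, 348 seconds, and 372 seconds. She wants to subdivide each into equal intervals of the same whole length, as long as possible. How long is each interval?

12 seconds

The interval must divide each timer length; the longest such is the gcd.
84 = 2^2 × 3 × 7
348 = 2^2 × 3 × 29
372 = 2^2 × 3 × 31
gcd(84, 348, 372) = 2^2 × 3 = 12.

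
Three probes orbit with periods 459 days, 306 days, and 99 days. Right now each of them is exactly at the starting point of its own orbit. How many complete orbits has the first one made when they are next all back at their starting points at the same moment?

22 orbits

The first common completion time is the LCM of the periods.
459 = 3^3 × 17
306 = 2 × 3^2 × 17
99 = 3^2 × 11
LCM(459, 306, 99) = 2 × 3^3 × 11 × 17 = 10098.
Orbits for period 459: 10098 / 459 = 22.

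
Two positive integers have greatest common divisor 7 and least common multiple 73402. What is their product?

For any two positive integers, gcd × lcm = product = 7 × 73402 = 513814.

513814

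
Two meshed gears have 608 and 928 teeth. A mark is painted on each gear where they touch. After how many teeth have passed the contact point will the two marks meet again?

17632 teeth

The first simultaneous occurrence is after LCM of the individual periods.
608 = 2^5 × 19
928 = 2^5 × 29
LCM(608, 928) = 2^5 × 19 × 29 = 17632.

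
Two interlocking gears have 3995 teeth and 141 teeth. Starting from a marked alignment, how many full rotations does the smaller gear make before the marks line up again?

85 rotations

All finish a whole number of cycles simultaneously at t = LCM of the periods.
3995 = 5 × 17 × 47
141 = 3 × 47
LCM(3995, 141) = 3 × 5 × 17 × 47 = 11985.
Rotations for period 141: 11985 / 141 = 85.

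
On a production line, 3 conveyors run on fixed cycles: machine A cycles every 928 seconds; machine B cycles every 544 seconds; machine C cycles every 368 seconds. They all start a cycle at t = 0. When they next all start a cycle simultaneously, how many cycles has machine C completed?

They are all back at their starting positions together after one LCM of the periods.
928 = 2^5 × 29
544 = 2^5 × 17
368 = 2^4 × 23
LCM(928, 544, 368) = 2^5 × 17 × 23 × 29 = 362848.
Cycles for period 368: 362848 / 368 = 986.

986 cycles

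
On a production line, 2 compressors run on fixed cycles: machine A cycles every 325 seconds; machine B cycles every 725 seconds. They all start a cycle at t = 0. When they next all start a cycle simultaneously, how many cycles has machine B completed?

All finish a whole number of cycles simultaneously at t = LCM of the periods.
325 = 5^2 × 13
725 = 5^2 × 29
LCM(325, 725) = 5^2 × 13 × 29 = 9425.
Cycles for period 725: 9425 / 725 = 13.

13 cycles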